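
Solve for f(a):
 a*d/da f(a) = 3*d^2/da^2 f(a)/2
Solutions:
 f(a) = C1 + C2*erfi(sqrt(3)*a/3)


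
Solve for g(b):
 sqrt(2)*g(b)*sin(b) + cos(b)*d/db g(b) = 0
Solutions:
 g(b) = C1*cos(b)^(sqrt(2))


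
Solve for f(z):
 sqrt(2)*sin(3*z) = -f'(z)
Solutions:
 f(z) = C1 + sqrt(2)*cos(3*z)/3


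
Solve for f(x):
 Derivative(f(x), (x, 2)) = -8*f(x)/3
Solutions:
 f(x) = C1*sin(2*sqrt(6)*x/3) + C2*cos(2*sqrt(6)*x/3)


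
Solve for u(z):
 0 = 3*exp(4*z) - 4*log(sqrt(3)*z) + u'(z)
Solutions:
 u(z) = C1 + 4*z*log(z) + 2*z*(-2 + log(3)) - 3*exp(4*z)/4


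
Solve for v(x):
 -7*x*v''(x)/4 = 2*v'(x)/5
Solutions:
 v(x) = C1 + C2*x^(27/35)


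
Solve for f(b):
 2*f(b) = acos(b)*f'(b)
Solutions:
 f(b) = C1*exp(2*Integral(1/acos(b), b))


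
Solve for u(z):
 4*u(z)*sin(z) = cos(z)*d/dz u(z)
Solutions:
 u(z) = C1/cos(z)^4


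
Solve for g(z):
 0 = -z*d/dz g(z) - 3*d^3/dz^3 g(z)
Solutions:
 g(z) = C1 + Integral(C2*airyai(-3^(2/3)*z/3) + C3*airybi(-3^(2/3)*z/3), z)


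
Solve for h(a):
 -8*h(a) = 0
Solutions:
 h(a) = 0


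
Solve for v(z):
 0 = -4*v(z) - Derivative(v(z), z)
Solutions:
 v(z) = C1*exp(-4*z)


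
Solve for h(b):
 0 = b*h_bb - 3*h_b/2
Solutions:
 h(b) = C1 + C2*b^(5/2)


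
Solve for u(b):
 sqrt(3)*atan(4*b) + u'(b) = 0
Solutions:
 u(b) = C1 - sqrt(3)*(b*atan(4*b) - log(16*b^2 + 1)/8)


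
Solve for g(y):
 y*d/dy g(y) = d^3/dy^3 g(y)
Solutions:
 g(y) = C1 + Integral(C2*airyai(y) + C3*airybi(y), y)


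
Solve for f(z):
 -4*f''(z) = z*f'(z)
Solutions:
 f(z) = C1 + C2*erf(sqrt(2)*z/4)


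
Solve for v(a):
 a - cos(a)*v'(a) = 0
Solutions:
 v(a) = C1 + Integral(a/cos(a), a)


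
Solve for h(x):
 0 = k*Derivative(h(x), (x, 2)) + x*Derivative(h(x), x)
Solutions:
 h(x) = C1 + C2*sqrt(k)*erf(sqrt(2)*x*sqrt(1/k)/2)


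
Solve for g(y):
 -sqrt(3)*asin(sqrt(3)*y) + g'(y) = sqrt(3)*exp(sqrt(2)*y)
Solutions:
 g(y) = C1 + sqrt(3)*(y*asin(sqrt(3)*y) + sqrt(3)*sqrt(1 - 3*y^2)/3) + sqrt(6)*exp(sqrt(2)*y)/2


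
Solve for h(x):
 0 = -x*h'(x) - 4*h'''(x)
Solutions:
 h(x) = C1 + Integral(C2*airyai(-2^(1/3)*x/2) + C3*airybi(-2^(1/3)*x/2), x)


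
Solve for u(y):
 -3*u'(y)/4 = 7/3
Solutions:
 u(y) = C1 - 28*y/9


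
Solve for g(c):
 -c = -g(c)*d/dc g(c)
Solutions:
 g(c) = -sqrt(C1 + c^2)
 g(c) = sqrt(C1 + c^2)


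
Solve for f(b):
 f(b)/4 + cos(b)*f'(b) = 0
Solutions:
 f(b) = C1*(sin(b) - 1)^(1/8)/(sin(b) + 1)^(1/8)


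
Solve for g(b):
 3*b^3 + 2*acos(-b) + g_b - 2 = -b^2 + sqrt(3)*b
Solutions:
 g(b) = C1 - 3*b^4/4 - b^3/3 + sqrt(3)*b^2/2 - 2*b*acos(-b) + 2*b - 2*sqrt(1 - b^2)


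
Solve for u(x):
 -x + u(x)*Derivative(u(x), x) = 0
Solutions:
 u(x) = -sqrt(C1 + x^2)
 u(x) = sqrt(C1 + x^2)


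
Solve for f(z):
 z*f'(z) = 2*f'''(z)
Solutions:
 f(z) = C1 + Integral(C2*airyai(2^(2/3)*z/2) + C3*airybi(2^(2/3)*z/2), z)


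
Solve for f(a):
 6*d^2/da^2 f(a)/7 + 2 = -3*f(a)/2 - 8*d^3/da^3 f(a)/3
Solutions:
 f(a) = C1*exp(a*(-6 + 3*3^(1/3)/(14*sqrt(2422) + 689)^(1/3) + 3^(2/3)*(14*sqrt(2422) + 689)^(1/3))/56)*sin(3*3^(1/6)*a*(-(14*sqrt(2422) + 689)^(1/3) + 3^(2/3)/(14*sqrt(2422) + 689)^(1/3))/56) + C2*exp(a*(-6 + 3*3^(1/3)/(14*sqrt(2422) + 689)^(1/3) + 3^(2/3)*(14*sqrt(2422) + 689)^(1/3))/56)*cos(3*3^(1/6)*a*(-(14*sqrt(2422) + 689)^(1/3) + 3^(2/3)/(14*sqrt(2422) + 689)^(1/3))/56) + C3*exp(-a*(3*3^(1/3)/(14*sqrt(2422) + 689)^(1/3) + 3 + 3^(2/3)*(14*sqrt(2422) + 689)^(1/3))/28) - 4/3


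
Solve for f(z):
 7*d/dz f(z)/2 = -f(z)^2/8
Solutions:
 f(z) = 28/(C1 + z)


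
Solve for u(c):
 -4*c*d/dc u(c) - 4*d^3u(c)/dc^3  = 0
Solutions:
 u(c) = C1 + Integral(C2*airyai(-c) + C3*airybi(-c), c)


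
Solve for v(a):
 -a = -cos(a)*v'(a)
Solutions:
 v(a) = C1 + Integral(a/cos(a), a)


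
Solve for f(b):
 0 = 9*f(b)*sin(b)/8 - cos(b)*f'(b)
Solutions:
 f(b) = C1/cos(b)^(9/8)


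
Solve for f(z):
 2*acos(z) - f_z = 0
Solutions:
 f(z) = C1 + 2*z*acos(z) - 2*sqrt(1 - z^2)


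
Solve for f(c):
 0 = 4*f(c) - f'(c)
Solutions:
 f(c) = C1*exp(4*c)


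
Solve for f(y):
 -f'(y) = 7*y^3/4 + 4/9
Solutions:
 f(y) = C1 - 7*y^4/16 - 4*y/9


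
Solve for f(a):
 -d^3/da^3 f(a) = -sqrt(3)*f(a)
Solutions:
 f(a) = C3*exp(3^(1/6)*a) + (C1*sin(3^(2/3)*a/2) + C2*cos(3^(2/3)*a/2))*exp(-3^(1/6)*a/2)


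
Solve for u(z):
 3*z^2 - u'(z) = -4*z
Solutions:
 u(z) = C1 + z^3 + 2*z^2


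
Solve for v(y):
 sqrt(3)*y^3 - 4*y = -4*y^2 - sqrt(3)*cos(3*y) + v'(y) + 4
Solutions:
 v(y) = C1 + sqrt(3)*y^4/4 + 4*y^3/3 - 2*y^2 - 4*y + sqrt(3)*sin(3*y)/3


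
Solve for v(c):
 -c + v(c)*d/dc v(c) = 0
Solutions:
 v(c) = -sqrt(C1 + c^2)
 v(c) = sqrt(C1 + c^2)


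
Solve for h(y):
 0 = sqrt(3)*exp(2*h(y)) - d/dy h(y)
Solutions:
 h(y) = log(-sqrt(-1/(C1 + sqrt(3)*y))) - log(2)/2
 h(y) = log(-1/(C1 + sqrt(3)*y))/2 - log(2)/2


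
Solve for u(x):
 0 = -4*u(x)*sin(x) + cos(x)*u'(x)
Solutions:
 u(x) = C1/cos(x)^4


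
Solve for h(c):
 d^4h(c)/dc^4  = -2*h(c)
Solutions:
 h(c) = (C1*sin(2^(3/4)*c/2) + C2*cos(2^(3/4)*c/2))*exp(-2^(3/4)*c/2) + (C3*sin(2^(3/4)*c/2) + C4*cos(2^(3/4)*c/2))*exp(2^(3/4)*c/2)


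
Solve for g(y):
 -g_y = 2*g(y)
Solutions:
 g(y) = C1*exp(-2*y)


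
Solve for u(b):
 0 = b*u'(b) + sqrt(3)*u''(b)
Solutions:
 u(b) = C1 + C2*erf(sqrt(2)*3^(3/4)*b/6)


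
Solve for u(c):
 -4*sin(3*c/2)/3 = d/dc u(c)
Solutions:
 u(c) = C1 + 8*cos(3*c/2)/9


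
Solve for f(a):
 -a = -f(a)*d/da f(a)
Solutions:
 f(a) = -sqrt(C1 + a^2)
 f(a) = sqrt(C1 + a^2)


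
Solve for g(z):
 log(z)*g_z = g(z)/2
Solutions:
 g(z) = C1*exp(li(z)/2)


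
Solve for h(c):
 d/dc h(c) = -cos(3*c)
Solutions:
 h(c) = C1 - sin(3*c)/3


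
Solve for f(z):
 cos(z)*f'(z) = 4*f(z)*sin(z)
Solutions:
 f(z) = C1/cos(z)^4


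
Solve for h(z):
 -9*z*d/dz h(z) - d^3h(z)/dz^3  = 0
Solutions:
 h(z) = C1 + Integral(C2*airyai(-3^(2/3)*z) + C3*airybi(-3^(2/3)*z), z)


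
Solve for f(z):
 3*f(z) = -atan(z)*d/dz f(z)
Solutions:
 f(z) = C1*exp(-3*Integral(1/atan(z), z))


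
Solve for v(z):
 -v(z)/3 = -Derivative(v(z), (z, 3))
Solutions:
 v(z) = C3*exp(3^(2/3)*z/3) + (C1*sin(3^(1/6)*z/2) + C2*cos(3^(1/6)*z/2))*exp(-3^(2/3)*z/6)


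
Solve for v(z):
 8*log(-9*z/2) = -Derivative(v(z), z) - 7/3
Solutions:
 v(z) = C1 - 8*z*log(-z) + z*(-16*log(3) + 8*log(2) + 17/3)


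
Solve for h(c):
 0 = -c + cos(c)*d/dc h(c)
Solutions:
 h(c) = C1 + Integral(c/cos(c), c)


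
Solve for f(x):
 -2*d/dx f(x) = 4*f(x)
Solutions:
 f(x) = C1*exp(-2*x)


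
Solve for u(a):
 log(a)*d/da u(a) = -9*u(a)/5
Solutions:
 u(a) = C1*exp(-9*li(a)/5)


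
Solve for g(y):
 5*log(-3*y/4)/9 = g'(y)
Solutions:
 g(y) = C1 + 5*y*log(-y)/9 + 5*y*(-2*log(2) - 1 + log(3))/9


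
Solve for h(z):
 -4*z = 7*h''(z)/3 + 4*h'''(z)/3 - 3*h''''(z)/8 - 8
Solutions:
 h(z) = C1 + C2*z + C3*exp(2*z*(8 - sqrt(190))/9) + C4*exp(2*z*(8 + sqrt(190))/9) - 2*z^3/7 + 108*z^2/49


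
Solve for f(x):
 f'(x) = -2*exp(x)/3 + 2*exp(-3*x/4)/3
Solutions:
 f(x) = C1 - 2*exp(x)/3 - 8*exp(-3*x/4)/9


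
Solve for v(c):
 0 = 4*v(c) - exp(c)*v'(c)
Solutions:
 v(c) = C1*exp(-4*exp(-c))


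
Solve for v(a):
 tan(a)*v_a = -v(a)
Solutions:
 v(a) = C1/sin(a)


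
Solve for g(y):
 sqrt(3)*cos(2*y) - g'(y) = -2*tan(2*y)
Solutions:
 g(y) = C1 - log(cos(2*y)) + sqrt(3)*sin(2*y)/2


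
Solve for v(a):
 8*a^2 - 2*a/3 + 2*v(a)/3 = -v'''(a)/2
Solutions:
 v(a) = C3*exp(-6^(2/3)*a/3) - 12*a^2 + a + (C1*sin(2^(2/3)*3^(1/6)*a/2) + C2*cos(2^(2/3)*3^(1/6)*a/2))*exp(6^(2/3)*a/6)


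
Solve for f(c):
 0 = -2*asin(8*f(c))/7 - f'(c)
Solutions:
 Integral(1/asin(8*_y), (_y, f(c))) = C1 - 2*c/7


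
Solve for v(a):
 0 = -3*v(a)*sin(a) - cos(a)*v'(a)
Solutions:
 v(a) = C1*cos(a)^3


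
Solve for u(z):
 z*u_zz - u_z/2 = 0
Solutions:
 u(z) = C1 + C2*z^(3/2)


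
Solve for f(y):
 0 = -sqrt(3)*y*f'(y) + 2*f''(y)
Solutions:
 f(y) = C1 + C2*erfi(3^(1/4)*y/2)


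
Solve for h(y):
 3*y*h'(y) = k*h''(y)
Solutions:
 h(y) = C1 + C2*erf(sqrt(6)*y*sqrt(-1/k)/2)/sqrt(-1/k)


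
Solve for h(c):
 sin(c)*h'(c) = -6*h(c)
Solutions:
 h(c) = C1*(cos(c)^3 + 3*cos(c)^2 + 3*cos(c) + 1)/(cos(c)^3 - 3*cos(c)^2 + 3*cos(c) - 1)


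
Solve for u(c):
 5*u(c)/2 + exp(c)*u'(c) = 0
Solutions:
 u(c) = C1*exp(5*exp(-c)/2)


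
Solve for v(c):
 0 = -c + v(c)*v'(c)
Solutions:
 v(c) = -sqrt(C1 + c^2)
 v(c) = sqrt(C1 + c^2)


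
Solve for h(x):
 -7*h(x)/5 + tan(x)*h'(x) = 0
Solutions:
 h(x) = C1*sin(x)^(7/5)


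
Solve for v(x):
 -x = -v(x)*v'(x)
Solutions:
 v(x) = -sqrt(C1 + x^2)
 v(x) = sqrt(C1 + x^2)


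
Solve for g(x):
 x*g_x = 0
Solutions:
 g(x) = C1


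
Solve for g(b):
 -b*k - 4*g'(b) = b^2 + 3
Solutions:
 g(b) = C1 - b^3/12 - b^2*k/8 - 3*b/4


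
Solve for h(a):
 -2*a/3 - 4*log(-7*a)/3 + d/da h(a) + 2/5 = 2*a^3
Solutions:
 h(a) = C1 + a^4/2 + a^2/3 + 4*a*log(-a)/3 + 2*a*(-13 + 10*log(7))/15


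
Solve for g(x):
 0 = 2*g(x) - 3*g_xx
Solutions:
 g(x) = C1*exp(-sqrt(6)*x/3) + C2*exp(sqrt(6)*x/3)


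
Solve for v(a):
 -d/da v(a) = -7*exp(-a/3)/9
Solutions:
 v(a) = C1 - 7*exp(-a/3)/3


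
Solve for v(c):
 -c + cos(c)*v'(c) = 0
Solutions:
 v(c) = C1 + Integral(c/cos(c), c)


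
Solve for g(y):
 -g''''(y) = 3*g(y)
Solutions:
 g(y) = (C1*sin(sqrt(2)*3^(1/4)*y/2) + C2*cos(sqrt(2)*3^(1/4)*y/2))*exp(-sqrt(2)*3^(1/4)*y/2) + (C3*sin(sqrt(2)*3^(1/4)*y/2) + C4*cos(sqrt(2)*3^(1/4)*y/2))*exp(sqrt(2)*3^(1/4)*y/2)


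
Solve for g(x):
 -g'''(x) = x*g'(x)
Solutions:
 g(x) = C1 + Integral(C2*airyai(-x) + C3*airybi(-x), x)


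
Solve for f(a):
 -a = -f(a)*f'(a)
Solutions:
 f(a) = -sqrt(C1 + a^2)
 f(a) = sqrt(C1 + a^2)


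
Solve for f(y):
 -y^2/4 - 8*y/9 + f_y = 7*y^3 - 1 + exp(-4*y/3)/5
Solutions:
 f(y) = C1 + 7*y^4/4 + y^3/12 + 4*y^2/9 - y - 3*exp(-4*y/3)/20


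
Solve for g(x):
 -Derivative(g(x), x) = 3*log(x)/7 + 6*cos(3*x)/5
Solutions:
 g(x) = C1 - 3*x*log(x)/7 + 3*x/7 - 2*sin(3*x)/5


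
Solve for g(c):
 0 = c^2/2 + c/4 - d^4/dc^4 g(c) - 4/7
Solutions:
 g(c) = C1 + C2*c + C3*c^2 + C4*c^3 + c^6/720 + c^5/480 - c^4/42


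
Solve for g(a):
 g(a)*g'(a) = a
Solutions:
 g(a) = -sqrt(C1 + a^2)
 g(a) = sqrt(C1 + a^2)


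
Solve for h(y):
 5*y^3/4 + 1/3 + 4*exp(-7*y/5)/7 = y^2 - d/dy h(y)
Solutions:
 h(y) = C1 - 5*y^4/16 + y^3/3 - y/3 + 20*exp(-7*y/5)/49


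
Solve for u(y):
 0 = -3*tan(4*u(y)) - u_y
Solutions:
 u(y) = -asin(C1*exp(-12*y))/4 + pi/4
 u(y) = asin(C1*exp(-12*y))/4


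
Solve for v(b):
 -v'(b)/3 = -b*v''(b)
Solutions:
 v(b) = C1 + C2*b^(4/3)


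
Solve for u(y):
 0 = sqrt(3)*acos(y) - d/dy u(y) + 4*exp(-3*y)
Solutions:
 u(y) = C1 + sqrt(3)*y*acos(y) - sqrt(3)*sqrt(1 - y^2) - 4*exp(-3*y)/3


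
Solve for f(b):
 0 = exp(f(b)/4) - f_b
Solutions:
 f(b) = 4*log(-1/(C1 + b)) + 8*log(2)


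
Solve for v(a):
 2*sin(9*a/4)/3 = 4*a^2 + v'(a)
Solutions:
 v(a) = C1 - 4*a^3/3 - 8*cos(9*a/4)/27


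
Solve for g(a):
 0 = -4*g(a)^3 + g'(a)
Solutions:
 g(a) = -sqrt(2)*sqrt(-1/(C1 + 4*a))/2
 g(a) = sqrt(2)*sqrt(-1/(C1 + 4*a))/2


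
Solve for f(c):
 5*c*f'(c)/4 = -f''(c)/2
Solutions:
 f(c) = C1 + C2*erf(sqrt(5)*c/2)


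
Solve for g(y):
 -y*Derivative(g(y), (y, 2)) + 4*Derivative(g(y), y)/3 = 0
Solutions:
 g(y) = C1 + C2*y^(7/3)


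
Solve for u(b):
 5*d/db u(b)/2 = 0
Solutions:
 u(b) = C1


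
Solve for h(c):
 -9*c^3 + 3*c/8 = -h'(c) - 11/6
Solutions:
 h(c) = C1 + 9*c^4/4 - 3*c^2/16 - 11*c/6


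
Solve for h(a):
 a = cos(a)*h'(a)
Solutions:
 h(a) = C1 + Integral(a/cos(a), a)


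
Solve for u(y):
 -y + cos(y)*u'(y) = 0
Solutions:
 u(y) = C1 + Integral(y/cos(y), y)


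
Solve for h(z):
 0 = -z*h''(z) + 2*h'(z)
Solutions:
 h(z) = C1 + C2*z^3


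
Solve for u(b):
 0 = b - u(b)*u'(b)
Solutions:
 u(b) = -sqrt(C1 + b^2)
 u(b) = sqrt(C1 + b^2)


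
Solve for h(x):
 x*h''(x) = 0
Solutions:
 h(x) = C1 + C2*x


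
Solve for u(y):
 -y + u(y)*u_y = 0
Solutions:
 u(y) = -sqrt(C1 + y^2)
 u(y) = sqrt(C1 + y^2)


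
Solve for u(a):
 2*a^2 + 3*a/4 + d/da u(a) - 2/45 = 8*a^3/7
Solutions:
 u(a) = C1 + 2*a^4/7 - 2*a^3/3 - 3*a^2/8 + 2*a/45


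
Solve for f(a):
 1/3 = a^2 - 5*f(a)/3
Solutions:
 f(a) = 3*a^2/5 - 1/5


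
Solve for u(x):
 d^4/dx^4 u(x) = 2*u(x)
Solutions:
 u(x) = C1*exp(-2^(1/4)*x) + C2*exp(2^(1/4)*x) + C3*sin(2^(1/4)*x) + C4*cos(2^(1/4)*x)


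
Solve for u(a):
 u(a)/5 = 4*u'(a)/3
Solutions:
 u(a) = C1*exp(3*a/20)


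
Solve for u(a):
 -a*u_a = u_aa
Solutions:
 u(a) = C1 + C2*erf(sqrt(2)*a/2)


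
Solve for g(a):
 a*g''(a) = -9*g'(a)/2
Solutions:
 g(a) = C1 + C2/a^(7/2)


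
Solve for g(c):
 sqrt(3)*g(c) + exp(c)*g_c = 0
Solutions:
 g(c) = C1*exp(sqrt(3)*exp(-c))


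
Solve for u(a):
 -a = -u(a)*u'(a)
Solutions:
 u(a) = -sqrt(C1 + a^2)
 u(a) = sqrt(C1 + a^2)


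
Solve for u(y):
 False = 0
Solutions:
 u(y) = C1 + zoo*y - 5*log(cos(3*y/4))/3


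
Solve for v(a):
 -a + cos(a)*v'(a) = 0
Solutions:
 v(a) = C1 + Integral(a/cos(a), a)


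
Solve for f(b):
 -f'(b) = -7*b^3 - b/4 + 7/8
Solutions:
 f(b) = C1 + 7*b^4/4 + b^2/8 - 7*b/8


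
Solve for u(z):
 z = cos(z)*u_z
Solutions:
 u(z) = C1 + Integral(z/cos(z), z)


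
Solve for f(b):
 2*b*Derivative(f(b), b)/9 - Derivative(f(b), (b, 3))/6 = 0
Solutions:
 f(b) = C1 + Integral(C2*airyai(6^(2/3)*b/3) + C3*airybi(6^(2/3)*b/3), b)


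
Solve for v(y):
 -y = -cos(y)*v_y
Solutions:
 v(y) = C1 + Integral(y/cos(y), y)


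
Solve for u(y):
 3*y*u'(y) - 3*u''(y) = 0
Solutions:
 u(y) = C1 + C2*erfi(sqrt(2)*y/2)


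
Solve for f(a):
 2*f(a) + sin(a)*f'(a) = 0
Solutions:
 f(a) = C1*(cos(a) + 1)/(cos(a) - 1)


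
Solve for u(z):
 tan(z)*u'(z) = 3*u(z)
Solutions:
 u(z) = C1*sin(z)^3


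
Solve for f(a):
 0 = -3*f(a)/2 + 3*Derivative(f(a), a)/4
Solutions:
 f(a) = C1*exp(2*a)


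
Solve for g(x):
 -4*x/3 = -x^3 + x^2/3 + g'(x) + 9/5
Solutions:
 g(x) = C1 + x^4/4 - x^3/9 - 2*x^2/3 - 9*x/5


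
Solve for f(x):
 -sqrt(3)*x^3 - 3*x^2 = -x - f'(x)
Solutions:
 f(x) = C1 + sqrt(3)*x^4/4 + x^3 - x^2/2


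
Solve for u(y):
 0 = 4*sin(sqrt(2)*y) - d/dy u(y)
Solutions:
 u(y) = C1 - 2*sqrt(2)*cos(sqrt(2)*y)


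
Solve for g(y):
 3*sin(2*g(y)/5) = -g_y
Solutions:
 3*y + 5*log(cos(2*g(y)/5) - 1)/4 - 5*log(cos(2*g(y)/5) + 1)/4 = C1


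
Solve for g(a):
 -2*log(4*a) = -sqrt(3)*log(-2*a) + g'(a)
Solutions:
 g(a) = C1 - a*(2 - sqrt(3))*log(a) + a*(-4*log(2) - sqrt(3) + sqrt(3)*log(2) + 2 + sqrt(3)*I*pi)


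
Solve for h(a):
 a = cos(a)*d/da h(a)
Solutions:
 h(a) = C1 + Integral(a/cos(a), a)


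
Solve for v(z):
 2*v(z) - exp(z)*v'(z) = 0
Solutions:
 v(z) = C1*exp(-2*exp(-z))


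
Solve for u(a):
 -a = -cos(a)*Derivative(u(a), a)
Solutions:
 u(a) = C1 + Integral(a/cos(a), a)


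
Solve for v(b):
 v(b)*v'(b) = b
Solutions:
 v(b) = -sqrt(C1 + b^2)
 v(b) = sqrt(C1 + b^2)


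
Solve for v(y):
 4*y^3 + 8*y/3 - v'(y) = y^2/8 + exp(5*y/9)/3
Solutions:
 v(y) = C1 + y^4 - y^3/24 + 4*y^2/3 - 3*exp(5*y/9)/5


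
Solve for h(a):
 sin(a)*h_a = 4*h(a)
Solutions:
 h(a) = C1*(cos(a)^2 - 2*cos(a) + 1)/(cos(a)^2 + 2*cos(a) + 1)


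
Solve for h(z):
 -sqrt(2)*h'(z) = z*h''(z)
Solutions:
 h(z) = C1 + C2*z^(1 - sqrt(2))


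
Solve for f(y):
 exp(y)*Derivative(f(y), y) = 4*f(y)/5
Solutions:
 f(y) = C1*exp(-4*exp(-y)/5)


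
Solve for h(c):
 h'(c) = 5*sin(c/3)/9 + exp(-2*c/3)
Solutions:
 h(c) = C1 - 5*cos(c/3)/3 - 3*exp(-2*c/3)/2


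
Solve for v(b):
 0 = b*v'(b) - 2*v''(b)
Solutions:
 v(b) = C1 + C2*erfi(b/2)


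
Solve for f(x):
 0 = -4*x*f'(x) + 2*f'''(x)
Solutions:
 f(x) = C1 + Integral(C2*airyai(2^(1/3)*x) + C3*airybi(2^(1/3)*x), x)


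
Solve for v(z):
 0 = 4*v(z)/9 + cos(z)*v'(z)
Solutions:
 v(z) = C1*(sin(z) - 1)^(2/9)/(sin(z) + 1)^(2/9)


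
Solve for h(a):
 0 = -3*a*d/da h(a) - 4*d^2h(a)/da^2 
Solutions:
 h(a) = C1 + C2*erf(sqrt(6)*a/4)


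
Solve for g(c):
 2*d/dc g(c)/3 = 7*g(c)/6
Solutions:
 g(c) = C1*exp(7*c/4)


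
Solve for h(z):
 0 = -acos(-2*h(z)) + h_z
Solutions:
 Integral(1/acos(-2*_y), (_y, h(z))) = C1 + z


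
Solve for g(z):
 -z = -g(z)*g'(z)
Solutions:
 g(z) = -sqrt(C1 + z^2)
 g(z) = sqrt(C1 + z^2)


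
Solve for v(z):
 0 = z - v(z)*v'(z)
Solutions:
 v(z) = -sqrt(C1 + z^2)
 v(z) = sqrt(C1 + z^2)


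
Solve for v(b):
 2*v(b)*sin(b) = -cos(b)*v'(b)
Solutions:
 v(b) = C1*cos(b)^2


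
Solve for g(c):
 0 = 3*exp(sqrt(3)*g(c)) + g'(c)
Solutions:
 g(c) = sqrt(3)*(2*log(1/(C1 + 3*c)) - log(3))/6


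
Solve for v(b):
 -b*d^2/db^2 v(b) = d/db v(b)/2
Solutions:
 v(b) = C1 + C2*sqrt(b)


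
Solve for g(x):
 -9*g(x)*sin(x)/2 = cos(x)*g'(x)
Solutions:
 g(x) = C1*cos(x)^(9/2)


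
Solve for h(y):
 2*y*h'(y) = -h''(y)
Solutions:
 h(y) = C1 + C2*erf(y)


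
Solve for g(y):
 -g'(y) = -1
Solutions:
 g(y) = C1 + y


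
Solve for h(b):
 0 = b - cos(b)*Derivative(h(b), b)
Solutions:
 h(b) = C1 + Integral(b/cos(b), b)


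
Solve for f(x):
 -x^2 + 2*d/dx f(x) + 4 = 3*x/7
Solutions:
 f(x) = C1 + x^3/6 + 3*x^2/28 - 2*x


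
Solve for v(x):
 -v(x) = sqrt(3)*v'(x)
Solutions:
 v(x) = C1*exp(-sqrt(3)*x/3)


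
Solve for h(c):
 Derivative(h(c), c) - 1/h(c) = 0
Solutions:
 h(c) = -sqrt(C1 + 2*c)
 h(c) = sqrt(C1 + 2*c)


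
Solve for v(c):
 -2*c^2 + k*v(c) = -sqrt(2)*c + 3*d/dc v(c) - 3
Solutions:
 v(c) = C1*exp(c*k/3) + 2*c^2/k - sqrt(2)*c/k + 12*c/k^2 - 3/k - 3*sqrt(2)/k^2 + 36/k^3


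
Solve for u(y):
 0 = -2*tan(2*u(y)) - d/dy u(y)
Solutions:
 u(y) = -asin(C1*exp(-4*y))/2 + pi/2
 u(y) = asin(C1*exp(-4*y))/2


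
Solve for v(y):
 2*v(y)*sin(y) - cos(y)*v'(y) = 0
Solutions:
 v(y) = C1/cos(y)^2


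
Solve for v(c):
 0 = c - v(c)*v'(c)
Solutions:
 v(c) = -sqrt(C1 + c^2)
 v(c) = sqrt(C1 + c^2)


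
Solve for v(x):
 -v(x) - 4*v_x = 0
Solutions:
 v(x) = C1*exp(-x/4)


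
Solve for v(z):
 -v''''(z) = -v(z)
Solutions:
 v(z) = C1*exp(-z) + C2*exp(z) + C3*sin(z) + C4*cos(z)


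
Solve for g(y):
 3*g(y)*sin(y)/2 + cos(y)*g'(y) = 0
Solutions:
 g(y) = C1*cos(y)^(3/2)


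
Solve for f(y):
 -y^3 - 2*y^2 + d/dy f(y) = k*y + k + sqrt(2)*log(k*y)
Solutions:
 f(y) = C1 + k*y^2/2 + y^4/4 + 2*y^3/3 + y*(k - sqrt(2)) + sqrt(2)*y*log(k*y)


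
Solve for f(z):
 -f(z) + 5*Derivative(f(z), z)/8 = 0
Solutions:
 f(z) = C1*exp(8*z/5)


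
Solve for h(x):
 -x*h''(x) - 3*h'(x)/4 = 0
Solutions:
 h(x) = C1 + C2*x^(1/4)


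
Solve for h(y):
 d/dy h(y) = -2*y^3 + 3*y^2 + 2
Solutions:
 h(y) = C1 - y^4/2 + y^3 + 2*y


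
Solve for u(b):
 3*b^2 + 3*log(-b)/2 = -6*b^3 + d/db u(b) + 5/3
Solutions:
 u(b) = C1 + 3*b^4/2 + b^3 + 3*b*log(-b)/2 - 19*b/6


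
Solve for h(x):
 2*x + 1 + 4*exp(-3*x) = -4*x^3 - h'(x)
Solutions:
 h(x) = C1 - x^4 - x^2 - x + 4*exp(-3*x)/3


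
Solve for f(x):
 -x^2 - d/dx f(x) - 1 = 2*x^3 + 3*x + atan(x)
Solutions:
 f(x) = C1 - x^4/2 - x^3/3 - 3*x^2/2 - x*atan(x) - x + log(x^2 + 1)/2


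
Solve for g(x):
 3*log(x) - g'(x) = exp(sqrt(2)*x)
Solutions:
 g(x) = C1 + 3*x*log(x) - 3*x - sqrt(2)*exp(sqrt(2)*x)/2


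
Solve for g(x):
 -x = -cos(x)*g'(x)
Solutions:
 g(x) = C1 + Integral(x/cos(x), x)


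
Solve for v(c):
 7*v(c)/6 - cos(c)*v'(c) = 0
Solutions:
 v(c) = C1*(sin(c) + 1)^(7/12)/(sin(c) - 1)^(7/12)


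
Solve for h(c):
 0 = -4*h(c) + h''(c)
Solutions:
 h(c) = C1*exp(-2*c) + C2*exp(2*c)


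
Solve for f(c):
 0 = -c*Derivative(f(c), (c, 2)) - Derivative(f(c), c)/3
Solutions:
 f(c) = C1 + C2*c^(2/3)


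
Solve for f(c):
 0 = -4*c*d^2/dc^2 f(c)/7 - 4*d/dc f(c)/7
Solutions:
 f(c) = C1 + C2*log(c)


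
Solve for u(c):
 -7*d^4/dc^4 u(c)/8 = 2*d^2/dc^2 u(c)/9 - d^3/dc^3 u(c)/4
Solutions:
 u(c) = C1 + C2*c + (C3*sin(sqrt(103)*c/21) + C4*cos(sqrt(103)*c/21))*exp(c/7)


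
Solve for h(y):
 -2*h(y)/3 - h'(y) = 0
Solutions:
 h(y) = C1*exp(-2*y/3)


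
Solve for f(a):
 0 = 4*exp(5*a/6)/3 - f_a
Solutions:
 f(a) = C1 + 8*exp(5*a/6)/5


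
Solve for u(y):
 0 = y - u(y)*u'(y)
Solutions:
 u(y) = -sqrt(C1 + y^2)
 u(y) = sqrt(C1 + y^2)


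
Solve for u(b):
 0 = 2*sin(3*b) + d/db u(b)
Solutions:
 u(b) = C1 + 2*cos(3*b)/3


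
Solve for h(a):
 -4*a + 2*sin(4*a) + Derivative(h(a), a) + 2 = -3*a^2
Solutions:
 h(a) = C1 - a^3 + 2*a^2 - 2*a + cos(4*a)/2


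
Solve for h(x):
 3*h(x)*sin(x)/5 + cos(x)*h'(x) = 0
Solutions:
 h(x) = C1*cos(x)^(3/5)


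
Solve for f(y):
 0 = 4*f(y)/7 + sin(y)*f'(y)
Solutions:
 f(y) = C1*(cos(y) + 1)^(2/7)/(cos(y) - 1)^(2/7)


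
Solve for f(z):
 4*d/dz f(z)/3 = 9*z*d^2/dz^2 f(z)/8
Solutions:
 f(z) = C1 + C2*z^(59/27)


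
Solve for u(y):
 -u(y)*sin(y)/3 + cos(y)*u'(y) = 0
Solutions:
 u(y) = C1/cos(y)^(1/3)


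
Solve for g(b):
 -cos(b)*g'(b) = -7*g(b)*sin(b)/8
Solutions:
 g(b) = C1/cos(b)^(7/8)


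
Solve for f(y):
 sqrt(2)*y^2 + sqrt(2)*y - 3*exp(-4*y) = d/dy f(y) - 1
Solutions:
 f(y) = C1 + sqrt(2)*y^3/3 + sqrt(2)*y^2/2 + y + 3*exp(-4*y)/4


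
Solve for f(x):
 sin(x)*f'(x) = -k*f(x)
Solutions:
 f(x) = C1*exp(k*(-log(cos(x) - 1) + log(cos(x) + 1))/2)


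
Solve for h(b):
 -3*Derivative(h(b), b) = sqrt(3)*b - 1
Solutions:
 h(b) = C1 - sqrt(3)*b^2/6 + b/3


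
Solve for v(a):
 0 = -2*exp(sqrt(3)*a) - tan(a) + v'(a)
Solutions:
 v(a) = C1 + 2*sqrt(3)*exp(sqrt(3)*a)/3 - log(cos(a))


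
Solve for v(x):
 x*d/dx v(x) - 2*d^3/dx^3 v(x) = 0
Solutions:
 v(x) = C1 + Integral(C2*airyai(2^(2/3)*x/2) + C3*airybi(2^(2/3)*x/2), x)


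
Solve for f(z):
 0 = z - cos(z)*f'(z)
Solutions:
 f(z) = C1 + Integral(z/cos(z), z)


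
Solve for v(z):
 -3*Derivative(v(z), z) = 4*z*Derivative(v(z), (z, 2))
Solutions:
 v(z) = C1 + C2*z^(1/4)


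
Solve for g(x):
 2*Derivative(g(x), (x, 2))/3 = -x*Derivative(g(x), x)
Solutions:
 g(x) = C1 + C2*erf(sqrt(3)*x/2)


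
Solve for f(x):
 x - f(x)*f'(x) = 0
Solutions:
 f(x) = -sqrt(C1 + x^2)
 f(x) = sqrt(C1 + x^2)


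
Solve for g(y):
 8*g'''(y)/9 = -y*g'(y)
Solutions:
 g(y) = C1 + Integral(C2*airyai(-3^(2/3)*y/2) + C3*airybi(-3^(2/3)*y/2), y)


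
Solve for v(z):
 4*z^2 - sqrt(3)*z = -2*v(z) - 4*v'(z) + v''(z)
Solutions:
 v(z) = C1*exp(z*(2 - sqrt(6))) + C2*exp(z*(2 + sqrt(6))) - 2*z^2 + sqrt(3)*z/2 + 8*z - 18 - sqrt(3)


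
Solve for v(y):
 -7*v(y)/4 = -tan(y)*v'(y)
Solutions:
 v(y) = C1*sin(y)^(7/4)


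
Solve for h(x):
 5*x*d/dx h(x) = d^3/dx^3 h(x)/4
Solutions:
 h(x) = C1 + Integral(C2*airyai(20^(1/3)*x) + C3*airybi(20^(1/3)*x), x)


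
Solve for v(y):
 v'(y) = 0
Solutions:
 v(y) = C1


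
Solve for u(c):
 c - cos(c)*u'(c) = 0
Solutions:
 u(c) = C1 + Integral(c/cos(c), c)


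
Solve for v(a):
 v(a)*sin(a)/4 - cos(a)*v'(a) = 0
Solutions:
 v(a) = C1/cos(a)^(1/4)


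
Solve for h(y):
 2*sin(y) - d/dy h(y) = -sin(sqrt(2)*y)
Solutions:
 h(y) = C1 - 2*cos(y) - sqrt(2)*cos(sqrt(2)*y)/2


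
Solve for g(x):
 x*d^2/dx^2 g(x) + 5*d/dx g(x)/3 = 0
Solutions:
 g(x) = C1 + C2/x^(2/3)


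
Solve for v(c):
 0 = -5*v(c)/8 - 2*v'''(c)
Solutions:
 v(c) = C3*exp(-2^(2/3)*5^(1/3)*c/4) + (C1*sin(2^(2/3)*sqrt(3)*5^(1/3)*c/8) + C2*cos(2^(2/3)*sqrt(3)*5^(1/3)*c/8))*exp(2^(2/3)*5^(1/3)*c/8)


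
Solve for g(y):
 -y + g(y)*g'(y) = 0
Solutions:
 g(y) = -sqrt(C1 + y^2)
 g(y) = sqrt(C1 + y^2)


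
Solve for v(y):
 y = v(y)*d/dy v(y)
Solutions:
 v(y) = -sqrt(C1 + y^2)
 v(y) = sqrt(C1 + y^2)


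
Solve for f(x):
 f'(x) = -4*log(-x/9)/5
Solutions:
 f(x) = C1 - 4*x*log(-x)/5 + 4*x*(1 + 2*log(3))/5


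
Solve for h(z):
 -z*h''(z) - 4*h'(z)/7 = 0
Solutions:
 h(z) = C1 + C2*z^(3/7)


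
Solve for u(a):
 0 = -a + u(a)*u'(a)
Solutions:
 u(a) = -sqrt(C1 + a^2)
 u(a) = sqrt(C1 + a^2)


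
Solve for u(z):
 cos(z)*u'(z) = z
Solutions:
 u(z) = C1 + Integral(z/cos(z), z)


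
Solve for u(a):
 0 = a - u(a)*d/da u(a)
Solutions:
 u(a) = -sqrt(C1 + a^2)
 u(a) = sqrt(C1 + a^2)


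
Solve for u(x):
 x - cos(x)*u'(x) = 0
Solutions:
 u(x) = C1 + Integral(x/cos(x), x)


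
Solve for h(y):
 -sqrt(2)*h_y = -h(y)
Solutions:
 h(y) = C1*exp(sqrt(2)*y/2)


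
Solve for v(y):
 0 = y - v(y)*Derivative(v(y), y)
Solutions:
 v(y) = -sqrt(C1 + y^2)
 v(y) = sqrt(C1 + y^2)


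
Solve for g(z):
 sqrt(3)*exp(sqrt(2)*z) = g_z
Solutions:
 g(z) = C1 + sqrt(6)*exp(sqrt(2)*z)/2


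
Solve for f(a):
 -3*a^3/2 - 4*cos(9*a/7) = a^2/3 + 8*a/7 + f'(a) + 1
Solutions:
 f(a) = C1 - 3*a^4/8 - a^3/9 - 4*a^2/7 - a - 28*sin(9*a/7)/9


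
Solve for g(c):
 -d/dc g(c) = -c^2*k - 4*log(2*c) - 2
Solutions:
 g(c) = C1 + c^3*k/3 + 4*c*log(c) - 2*c + c*log(16)


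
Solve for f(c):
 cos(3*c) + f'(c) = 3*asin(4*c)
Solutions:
 f(c) = C1 + 3*c*asin(4*c) + 3*sqrt(1 - 16*c^2)/4 - sin(3*c)/3


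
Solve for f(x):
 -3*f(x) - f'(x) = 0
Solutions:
 f(x) = C1*exp(-3*x)


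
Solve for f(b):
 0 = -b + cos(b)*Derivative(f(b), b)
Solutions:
 f(b) = C1 + Integral(b/cos(b), b)


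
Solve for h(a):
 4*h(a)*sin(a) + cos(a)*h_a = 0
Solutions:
 h(a) = C1*cos(a)^4


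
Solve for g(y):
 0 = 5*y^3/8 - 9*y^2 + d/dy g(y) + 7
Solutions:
 g(y) = C1 - 5*y^4/32 + 3*y^3 - 7*y


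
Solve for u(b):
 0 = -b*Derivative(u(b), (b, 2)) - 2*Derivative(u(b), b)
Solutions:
 u(b) = C1 + C2/b


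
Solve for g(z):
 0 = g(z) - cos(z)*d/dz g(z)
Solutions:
 g(z) = C1*sqrt(sin(z) + 1)/sqrt(sin(z) - 1)


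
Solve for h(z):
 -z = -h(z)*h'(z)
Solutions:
 h(z) = -sqrt(C1 + z^2)
 h(z) = sqrt(C1 + z^2)


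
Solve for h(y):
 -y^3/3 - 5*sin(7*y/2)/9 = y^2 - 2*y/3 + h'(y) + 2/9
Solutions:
 h(y) = C1 - y^4/12 - y^3/3 + y^2/3 - 2*y/9 + 10*cos(7*y/2)/63


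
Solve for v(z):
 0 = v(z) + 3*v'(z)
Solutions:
 v(z) = C1*exp(-z/3)


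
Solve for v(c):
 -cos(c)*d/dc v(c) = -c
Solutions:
 v(c) = C1 + Integral(c/cos(c), c)


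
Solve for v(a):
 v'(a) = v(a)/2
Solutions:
 v(a) = C1*exp(a/2)


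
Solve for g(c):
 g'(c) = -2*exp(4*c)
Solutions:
 g(c) = C1 - exp(4*c)/2


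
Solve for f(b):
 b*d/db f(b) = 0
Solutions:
 f(b) = C1


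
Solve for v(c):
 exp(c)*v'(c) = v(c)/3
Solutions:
 v(c) = C1*exp(-exp(-c)/3)


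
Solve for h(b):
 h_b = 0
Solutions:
 h(b) = C1


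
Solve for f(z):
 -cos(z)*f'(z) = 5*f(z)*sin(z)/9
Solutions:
 f(z) = C1*cos(z)^(5/9)


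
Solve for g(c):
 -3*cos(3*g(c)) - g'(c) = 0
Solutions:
 g(c) = -asin((C1 + exp(18*c))/(C1 - exp(18*c)))/3 + pi/3
 g(c) = asin((C1 + exp(18*c))/(C1 - exp(18*c)))/3


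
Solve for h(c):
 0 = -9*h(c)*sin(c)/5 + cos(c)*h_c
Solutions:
 h(c) = C1/cos(c)^(9/5)


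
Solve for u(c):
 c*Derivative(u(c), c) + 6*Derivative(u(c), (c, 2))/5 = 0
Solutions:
 u(c) = C1 + C2*erf(sqrt(15)*c/6)


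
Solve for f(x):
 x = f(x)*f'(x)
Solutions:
 f(x) = -sqrt(C1 + x^2)
 f(x) = sqrt(C1 + x^2)


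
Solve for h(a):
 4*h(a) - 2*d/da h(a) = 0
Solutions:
 h(a) = C1*exp(2*a)


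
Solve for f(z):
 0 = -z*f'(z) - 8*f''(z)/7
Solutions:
 f(z) = C1 + C2*erf(sqrt(7)*z/4)


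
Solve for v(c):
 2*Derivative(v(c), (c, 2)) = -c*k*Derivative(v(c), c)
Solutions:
 v(c) = Piecewise((-sqrt(pi)*C1*erf(c*sqrt(k)/2)/sqrt(k) - C2, (k > 0) | (k < 0)), (-C1*c - C2, True))


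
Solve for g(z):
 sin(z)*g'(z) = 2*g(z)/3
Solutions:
 g(z) = C1*(cos(z) - 1)^(1/3)/(cos(z) + 1)^(1/3)


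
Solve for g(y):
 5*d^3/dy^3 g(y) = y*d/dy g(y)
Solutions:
 g(y) = C1 + Integral(C2*airyai(5^(2/3)*y/5) + C3*airybi(5^(2/3)*y/5), y)


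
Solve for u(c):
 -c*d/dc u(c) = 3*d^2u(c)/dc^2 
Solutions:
 u(c) = C1 + C2*erf(sqrt(6)*c/6)


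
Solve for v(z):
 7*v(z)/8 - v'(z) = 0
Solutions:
 v(z) = C1*exp(7*z/8)


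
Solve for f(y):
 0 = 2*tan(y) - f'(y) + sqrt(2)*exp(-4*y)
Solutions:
 f(y) = C1 + log(tan(y)^2 + 1) - sqrt(2)*exp(-4*y)/4


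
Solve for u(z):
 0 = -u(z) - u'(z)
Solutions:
 u(z) = C1*exp(-z)


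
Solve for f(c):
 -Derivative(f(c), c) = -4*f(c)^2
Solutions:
 f(c) = -1/(C1 + 4*c)


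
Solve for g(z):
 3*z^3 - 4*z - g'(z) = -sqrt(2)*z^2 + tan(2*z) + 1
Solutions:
 g(z) = C1 + 3*z^4/4 + sqrt(2)*z^3/3 - 2*z^2 - z + log(cos(2*z))/2


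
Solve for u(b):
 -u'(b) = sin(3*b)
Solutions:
 u(b) = C1 + cos(3*b)/3


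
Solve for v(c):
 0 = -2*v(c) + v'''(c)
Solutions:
 v(c) = C3*exp(2^(1/3)*c) + (C1*sin(2^(1/3)*sqrt(3)*c/2) + C2*cos(2^(1/3)*sqrt(3)*c/2))*exp(-2^(1/3)*c/2)


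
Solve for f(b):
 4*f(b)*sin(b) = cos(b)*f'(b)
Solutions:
 f(b) = C1/cos(b)^4


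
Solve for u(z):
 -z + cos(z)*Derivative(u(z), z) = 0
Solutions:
 u(z) = C1 + Integral(z/cos(z), z)


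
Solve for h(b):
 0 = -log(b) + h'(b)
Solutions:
 h(b) = C1 + b*log(b) - b


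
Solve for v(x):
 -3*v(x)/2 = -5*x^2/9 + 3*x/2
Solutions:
 v(x) = x*(10*x - 27)/27


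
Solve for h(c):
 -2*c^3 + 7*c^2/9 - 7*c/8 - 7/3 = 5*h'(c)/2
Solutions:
 h(c) = C1 - c^4/5 + 14*c^3/135 - 7*c^2/40 - 14*c/15


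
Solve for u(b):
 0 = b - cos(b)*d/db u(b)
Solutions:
 u(b) = C1 + Integral(b/cos(b), b)


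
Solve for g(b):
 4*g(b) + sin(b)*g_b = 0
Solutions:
 g(b) = C1*(cos(b)^2 + 2*cos(b) + 1)/(cos(b)^2 - 2*cos(b) + 1)


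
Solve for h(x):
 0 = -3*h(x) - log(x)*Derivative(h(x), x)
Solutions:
 h(x) = C1*exp(-3*li(x))


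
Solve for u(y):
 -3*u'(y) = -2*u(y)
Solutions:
 u(y) = C1*exp(2*y/3)


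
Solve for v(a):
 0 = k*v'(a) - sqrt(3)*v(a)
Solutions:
 v(a) = C1*exp(sqrt(3)*a/k)


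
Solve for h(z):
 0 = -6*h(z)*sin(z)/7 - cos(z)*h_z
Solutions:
 h(z) = C1*cos(z)^(6/7)


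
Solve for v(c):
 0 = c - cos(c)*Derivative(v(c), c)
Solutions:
 v(c) = C1 + Integral(c/cos(c), c)


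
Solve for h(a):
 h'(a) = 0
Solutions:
 h(a) = C1


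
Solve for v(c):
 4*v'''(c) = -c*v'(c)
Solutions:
 v(c) = C1 + Integral(C2*airyai(-2^(1/3)*c/2) + C3*airybi(-2^(1/3)*c/2), c)


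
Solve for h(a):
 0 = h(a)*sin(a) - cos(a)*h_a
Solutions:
 h(a) = C1/cos(a)


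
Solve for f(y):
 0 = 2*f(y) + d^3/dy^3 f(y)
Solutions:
 f(y) = C3*exp(-2^(1/3)*y) + (C1*sin(2^(1/3)*sqrt(3)*y/2) + C2*cos(2^(1/3)*sqrt(3)*y/2))*exp(2^(1/3)*y/2)


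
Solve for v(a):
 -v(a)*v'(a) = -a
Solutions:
 v(a) = -sqrt(C1 + a^2)
 v(a) = sqrt(C1 + a^2)


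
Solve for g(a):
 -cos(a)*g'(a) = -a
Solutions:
 g(a) = C1 + Integral(a/cos(a), a)


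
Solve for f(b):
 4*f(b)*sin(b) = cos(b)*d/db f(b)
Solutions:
 f(b) = C1/cos(b)^4


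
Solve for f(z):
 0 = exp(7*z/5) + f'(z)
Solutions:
 f(z) = C1 - 5*exp(7*z/5)/7


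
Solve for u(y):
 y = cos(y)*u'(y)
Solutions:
 u(y) = C1 + Integral(y/cos(y), y)


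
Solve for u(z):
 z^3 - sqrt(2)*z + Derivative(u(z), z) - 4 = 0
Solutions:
 u(z) = C1 - z^4/4 + sqrt(2)*z^2/2 + 4*z


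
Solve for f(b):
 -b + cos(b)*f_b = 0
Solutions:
 f(b) = C1 + Integral(b/cos(b), b)


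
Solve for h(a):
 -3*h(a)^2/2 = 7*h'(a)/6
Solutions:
 h(a) = 7/(C1 + 9*a)


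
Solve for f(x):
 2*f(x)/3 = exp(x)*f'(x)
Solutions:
 f(x) = C1*exp(-2*exp(-x)/3)


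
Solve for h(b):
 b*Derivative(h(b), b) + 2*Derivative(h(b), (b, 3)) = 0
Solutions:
 h(b) = C1 + Integral(C2*airyai(-2^(2/3)*b/2) + C3*airybi(-2^(2/3)*b/2), b)


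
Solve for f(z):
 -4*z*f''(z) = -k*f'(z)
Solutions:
 f(z) = C1 + z^(re(k)/4 + 1)*(C2*sin(log(z)*Abs(im(k))/4) + C3*cos(log(z)*im(k)/4))


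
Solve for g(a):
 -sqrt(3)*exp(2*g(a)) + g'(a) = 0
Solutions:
 g(a) = log(-sqrt(-1/(C1 + sqrt(3)*a))) - log(2)/2
 g(a) = log(-1/(C1 + sqrt(3)*a))/2 - log(2)/2


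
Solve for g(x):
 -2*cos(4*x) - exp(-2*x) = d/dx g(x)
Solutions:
 g(x) = C1 - sin(4*x)/2 + exp(-2*x)/2


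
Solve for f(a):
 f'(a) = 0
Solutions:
 f(a) = C1


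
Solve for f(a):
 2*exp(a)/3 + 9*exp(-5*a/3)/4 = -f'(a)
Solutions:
 f(a) = C1 - 2*exp(a)/3 + 27*exp(-5*a/3)/20


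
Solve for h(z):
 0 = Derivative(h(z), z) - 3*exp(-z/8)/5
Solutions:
 h(z) = C1 - 24*exp(-z/8)/5


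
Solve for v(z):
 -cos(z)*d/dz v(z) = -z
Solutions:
 v(z) = C1 + Integral(z/cos(z), z)


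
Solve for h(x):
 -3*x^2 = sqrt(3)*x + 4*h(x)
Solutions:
 h(x) = x*(-3*x - sqrt(3))/4


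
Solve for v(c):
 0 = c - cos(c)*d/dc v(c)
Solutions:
 v(c) = C1 + Integral(c/cos(c), c)


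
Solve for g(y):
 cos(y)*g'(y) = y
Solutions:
 g(y) = C1 + Integral(y/cos(y), y)


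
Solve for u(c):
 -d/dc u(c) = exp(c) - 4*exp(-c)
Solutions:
 u(c) = C1 - exp(c) - 4*exp(-c)


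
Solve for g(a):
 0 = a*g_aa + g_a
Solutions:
 g(a) = C1 + C2*log(a)


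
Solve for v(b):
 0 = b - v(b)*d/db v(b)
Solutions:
 v(b) = -sqrt(C1 + b^2)
 v(b) = sqrt(C1 + b^2)


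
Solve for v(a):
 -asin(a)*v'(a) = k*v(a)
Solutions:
 v(a) = C1*exp(-k*Integral(1/asin(a), a))


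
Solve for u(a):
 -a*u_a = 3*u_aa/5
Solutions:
 u(a) = C1 + C2*erf(sqrt(30)*a/6)


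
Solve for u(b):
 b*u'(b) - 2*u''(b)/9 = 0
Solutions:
 u(b) = C1 + C2*erfi(3*b/2)


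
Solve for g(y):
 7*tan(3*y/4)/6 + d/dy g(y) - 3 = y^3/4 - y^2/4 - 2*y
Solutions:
 g(y) = C1 + y^4/16 - y^3/12 - y^2 + 3*y + 14*log(cos(3*y/4))/9


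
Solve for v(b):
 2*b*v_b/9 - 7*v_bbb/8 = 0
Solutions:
 v(b) = C1 + Integral(C2*airyai(2*294^(1/3)*b/21) + C3*airybi(2*294^(1/3)*b/21), b)


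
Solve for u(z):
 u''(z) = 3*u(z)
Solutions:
 u(z) = C1*exp(-sqrt(3)*z) + C2*exp(sqrt(3)*z)


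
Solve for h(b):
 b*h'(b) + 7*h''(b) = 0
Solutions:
 h(b) = C1 + C2*erf(sqrt(14)*b/14)


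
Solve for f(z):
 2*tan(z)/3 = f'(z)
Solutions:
 f(z) = C1 - 2*log(cos(z))/3


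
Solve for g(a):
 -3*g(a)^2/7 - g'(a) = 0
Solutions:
 g(a) = 7/(C1 + 3*a)


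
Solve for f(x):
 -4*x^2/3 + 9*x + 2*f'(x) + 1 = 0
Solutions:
 f(x) = C1 + 2*x^3/9 - 9*x^2/4 - x/2


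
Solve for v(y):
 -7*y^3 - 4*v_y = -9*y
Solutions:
 v(y) = C1 - 7*y^4/16 + 9*y^2/8


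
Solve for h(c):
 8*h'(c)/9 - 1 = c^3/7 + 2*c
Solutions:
 h(c) = C1 + 9*c^4/224 + 9*c^2/8 + 9*c/8


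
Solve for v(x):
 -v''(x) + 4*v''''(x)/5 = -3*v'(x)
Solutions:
 v(x) = C1 + C2*exp(15^(1/3)*x*(15^(1/3)/(sqrt(714) + 27)^(1/3) + (sqrt(714) + 27)^(1/3))/12)*sin(3^(1/6)*5^(1/3)*x*(-3^(2/3)*(sqrt(714) + 27)^(1/3) + 3*5^(1/3)/(sqrt(714) + 27)^(1/3))/12) + C3*exp(15^(1/3)*x*(15^(1/3)/(sqrt(714) + 27)^(1/3) + (sqrt(714) + 27)^(1/3))/12)*cos(3^(1/6)*5^(1/3)*x*(-3^(2/3)*(sqrt(714) + 27)^(1/3) + 3*5^(1/3)/(sqrt(714) + 27)^(1/3))/12) + C4*exp(-15^(1/3)*x*(15^(1/3)/(sqrt(714) + 27)^(1/3) + (sqrt(714) + 27)^(1/3))/6)


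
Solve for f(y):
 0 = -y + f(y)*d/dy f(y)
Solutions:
 f(y) = -sqrt(C1 + y^2)
 f(y) = sqrt(C1 + y^2)


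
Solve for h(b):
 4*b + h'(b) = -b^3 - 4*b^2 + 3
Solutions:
 h(b) = C1 - b^4/4 - 4*b^3/3 - 2*b^2 + 3*b


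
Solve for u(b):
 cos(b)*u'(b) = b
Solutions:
 u(b) = C1 + Integral(b/cos(b), b)


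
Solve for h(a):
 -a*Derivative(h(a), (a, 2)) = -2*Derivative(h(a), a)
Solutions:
 h(a) = C1 + C2*a^3


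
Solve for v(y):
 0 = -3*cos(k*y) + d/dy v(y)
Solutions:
 v(y) = C1 + 3*sin(k*y)/k


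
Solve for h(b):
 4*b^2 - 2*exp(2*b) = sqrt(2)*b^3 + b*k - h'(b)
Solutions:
 h(b) = C1 + sqrt(2)*b^4/4 - 4*b^3/3 + b^2*k/2 + exp(2*b)


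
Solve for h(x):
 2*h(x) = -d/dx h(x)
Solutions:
 h(x) = C1*exp(-2*x)


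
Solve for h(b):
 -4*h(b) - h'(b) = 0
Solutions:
 h(b) = C1*exp(-4*b)


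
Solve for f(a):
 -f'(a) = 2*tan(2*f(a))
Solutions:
 f(a) = -asin(C1*exp(-4*a))/2 + pi/2
 f(a) = asin(C1*exp(-4*a))/2


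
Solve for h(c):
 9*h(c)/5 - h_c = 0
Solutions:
 h(c) = C1*exp(9*c/5)


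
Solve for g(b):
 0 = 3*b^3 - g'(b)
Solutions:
 g(b) = C1 + 3*b^4/4


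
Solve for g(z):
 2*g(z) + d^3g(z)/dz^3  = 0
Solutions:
 g(z) = C3*exp(-2^(1/3)*z) + (C1*sin(2^(1/3)*sqrt(3)*z/2) + C2*cos(2^(1/3)*sqrt(3)*z/2))*exp(2^(1/3)*z/2)


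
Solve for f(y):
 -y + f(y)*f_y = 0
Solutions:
 f(y) = -sqrt(C1 + y^2)
 f(y) = sqrt(C1 + y^2)


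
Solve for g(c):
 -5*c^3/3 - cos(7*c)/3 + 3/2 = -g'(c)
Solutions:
 g(c) = C1 + 5*c^4/12 - 3*c/2 + sin(7*c)/21


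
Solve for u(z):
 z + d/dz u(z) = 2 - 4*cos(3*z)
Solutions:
 u(z) = C1 - z^2/2 + 2*z - 4*sin(3*z)/3


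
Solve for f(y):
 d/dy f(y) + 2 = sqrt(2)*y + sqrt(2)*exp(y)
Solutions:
 f(y) = C1 + sqrt(2)*y^2/2 - 2*y + sqrt(2)*exp(y)


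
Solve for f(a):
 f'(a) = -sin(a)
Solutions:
 f(a) = C1 + cos(a)


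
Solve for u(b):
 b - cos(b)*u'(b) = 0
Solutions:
 u(b) = C1 + Integral(b/cos(b), b)


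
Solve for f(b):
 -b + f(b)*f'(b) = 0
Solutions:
 f(b) = -sqrt(C1 + b^2)
 f(b) = sqrt(C1 + b^2)


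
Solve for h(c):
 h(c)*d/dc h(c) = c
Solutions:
 h(c) = -sqrt(C1 + c^2)
 h(c) = sqrt(C1 + c^2)


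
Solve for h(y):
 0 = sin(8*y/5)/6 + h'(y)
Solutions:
 h(y) = C1 + 5*cos(8*y/5)/48


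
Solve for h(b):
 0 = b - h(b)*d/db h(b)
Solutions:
 h(b) = -sqrt(C1 + b^2)
 h(b) = sqrt(C1 + b^2)


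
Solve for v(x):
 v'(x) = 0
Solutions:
 v(x) = C1


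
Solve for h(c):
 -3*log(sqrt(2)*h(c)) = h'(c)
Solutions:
 2*Integral(1/(2*log(_y) + log(2)), (_y, h(c)))/3 = C1 - c


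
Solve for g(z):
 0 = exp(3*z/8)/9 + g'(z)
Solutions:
 g(z) = C1 - 8*exp(3*z/8)/27


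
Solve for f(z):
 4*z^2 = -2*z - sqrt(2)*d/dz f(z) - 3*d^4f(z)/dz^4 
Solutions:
 f(z) = C1 + C4*exp(-2^(1/6)*3^(2/3)*z/3) - 2*sqrt(2)*z^3/3 - sqrt(2)*z^2/2 + (C2*sin(6^(1/6)*z/2) + C3*cos(6^(1/6)*z/2))*exp(2^(1/6)*3^(2/3)*z/6)


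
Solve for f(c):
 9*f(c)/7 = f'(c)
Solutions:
 f(c) = C1*exp(9*c/7)


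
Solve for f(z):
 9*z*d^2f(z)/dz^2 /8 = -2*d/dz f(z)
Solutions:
 f(z) = C1 + C2/z^(7/9)


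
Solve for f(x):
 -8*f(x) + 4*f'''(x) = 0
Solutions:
 f(x) = C3*exp(2^(1/3)*x) + (C1*sin(2^(1/3)*sqrt(3)*x/2) + C2*cos(2^(1/3)*sqrt(3)*x/2))*exp(-2^(1/3)*x/2)


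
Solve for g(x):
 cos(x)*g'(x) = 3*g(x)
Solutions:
 g(x) = C1*(sin(x) + 1)^(3/2)/(sin(x) - 1)^(3/2)


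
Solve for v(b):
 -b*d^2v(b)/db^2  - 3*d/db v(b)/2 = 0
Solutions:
 v(b) = C1 + C2/sqrt(b)


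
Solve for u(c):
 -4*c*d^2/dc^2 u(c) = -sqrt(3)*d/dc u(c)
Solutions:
 u(c) = C1 + C2*c^(sqrt(3)/4 + 1)


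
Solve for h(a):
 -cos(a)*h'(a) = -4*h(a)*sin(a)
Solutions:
 h(a) = C1/cos(a)^4


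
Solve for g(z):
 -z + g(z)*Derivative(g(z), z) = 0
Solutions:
 g(z) = -sqrt(C1 + z^2)
 g(z) = sqrt(C1 + z^2)


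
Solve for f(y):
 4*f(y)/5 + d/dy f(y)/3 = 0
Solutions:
 f(y) = C1*exp(-12*y/5)


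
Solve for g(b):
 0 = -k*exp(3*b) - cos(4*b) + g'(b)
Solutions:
 g(b) = C1 + k*exp(3*b)/3 + sin(4*b)/4


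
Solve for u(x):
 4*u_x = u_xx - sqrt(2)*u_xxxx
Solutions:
 u(x) = C1 + C2*exp(3^(1/3)*x*(sqrt(2)*3^(1/3)/(sqrt(3)*sqrt(216 - sqrt(2))/2 + 9*sqrt(2))^(1/3) + 2*(sqrt(3)*sqrt(216 - sqrt(2))/2 + 9*sqrt(2))^(1/3))/12)*sin(x*(-3*sqrt(6)/(3*sqrt(3)*sqrt(216 - sqrt(2))/2 + 27*sqrt(2))^(1/3) + 2*sqrt(3)*(3*sqrt(3)*sqrt(216 - sqrt(2))/2 + 27*sqrt(2))^(1/3))/12) + C3*exp(3^(1/3)*x*(sqrt(2)*3^(1/3)/(sqrt(3)*sqrt(216 - sqrt(2))/2 + 9*sqrt(2))^(1/3) + 2*(sqrt(3)*sqrt(216 - sqrt(2))/2 + 9*sqrt(2))^(1/3))/12)*cos(x*(-3*sqrt(6)/(3*sqrt(3)*sqrt(216 - sqrt(2))/2 + 27*sqrt(2))^(1/3) + 2*sqrt(3)*(3*sqrt(3)*sqrt(216 - sqrt(2))/2 + 27*sqrt(2))^(1/3))/12) + C4*exp(-3^(1/3)*x*(sqrt(2)*3^(1/3)/(sqrt(3)*sqrt(216 - sqrt(2))/2 + 9*sqrt(2))^(1/3) + 2*(sqrt(3)*sqrt(216 - sqrt(2))/2 + 9*sqrt(2))^(1/3))/6)
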